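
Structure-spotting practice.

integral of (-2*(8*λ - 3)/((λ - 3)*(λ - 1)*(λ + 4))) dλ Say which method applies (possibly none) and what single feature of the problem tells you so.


Best approach: partial fractions — a proper rational integrand whose denominator splits into simpler factors — decompose into partial fractions first.


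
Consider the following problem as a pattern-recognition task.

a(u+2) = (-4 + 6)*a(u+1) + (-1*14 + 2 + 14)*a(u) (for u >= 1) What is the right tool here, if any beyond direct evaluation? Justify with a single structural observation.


Diagnosis: the characteristic-root method — no index-dependence in the weights and nothing inhomogeneous: classic characteristic-equation setup.


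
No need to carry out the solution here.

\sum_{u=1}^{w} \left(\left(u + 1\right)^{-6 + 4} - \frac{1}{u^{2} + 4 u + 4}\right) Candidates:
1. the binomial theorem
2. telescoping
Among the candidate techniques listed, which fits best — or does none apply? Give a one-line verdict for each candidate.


Method: telescoping — the generic term is a one-step difference of \left(u + 1\right)^{-6 + 4}, so partial sums shortcut to endpoint evaluation.
- the binomial theorem — the terms do not reassemble into a binomial power.
- telescoping — yes, a natural case for it.


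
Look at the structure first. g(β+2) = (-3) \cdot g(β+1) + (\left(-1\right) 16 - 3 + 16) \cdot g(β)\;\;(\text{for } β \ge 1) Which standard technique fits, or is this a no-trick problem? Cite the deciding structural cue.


Best approach: the characteristic-root method — constant coefficients and linearity mean the ansatz r^β reduces it to solving the characteristic polynomial.


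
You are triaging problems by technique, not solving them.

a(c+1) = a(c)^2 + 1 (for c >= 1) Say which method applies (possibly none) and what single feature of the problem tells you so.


Diagnosis: no special technique — no ansatz, no master substitution, no summation factor survives the nonlinearity here.


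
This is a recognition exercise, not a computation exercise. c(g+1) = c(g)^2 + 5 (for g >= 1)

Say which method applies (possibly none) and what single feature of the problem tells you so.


Technique: no special technique — the recurrence is nonlinear in the sequence values; study it directly, no linear machinery applies.


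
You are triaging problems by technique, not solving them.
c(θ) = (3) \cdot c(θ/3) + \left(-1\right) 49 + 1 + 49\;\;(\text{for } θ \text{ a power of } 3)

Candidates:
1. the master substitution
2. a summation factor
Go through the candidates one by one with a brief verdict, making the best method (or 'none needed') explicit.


Diagnosis: the master substitution — the argument contracts 3-fold per step: reindex θ exponentially and solve the linear recurrence in the new index.
- the master substitution — a fit — the right tool for this form.
- a summation factor — the recursion divides its index rather than shifting it — there is no previous-term chain for a summation factor to telescope.


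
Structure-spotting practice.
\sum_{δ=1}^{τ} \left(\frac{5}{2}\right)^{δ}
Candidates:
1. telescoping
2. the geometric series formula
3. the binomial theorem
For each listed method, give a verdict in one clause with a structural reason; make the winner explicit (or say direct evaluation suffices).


Verdict: the geometric series formula — each term is \frac{5}{2} times the previous one, so the geometric-series formula applies directly.
- telescoping: neither a shifted-difference shape nor integer-spaced poles are present.
- the geometric series formula: yes, a natural case for it.
- the binomial theorem: the summand does not match any term pattern of an expanded binomial power.


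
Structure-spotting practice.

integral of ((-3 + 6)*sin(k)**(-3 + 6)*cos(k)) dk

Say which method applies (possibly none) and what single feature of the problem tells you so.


Method: u-substitution — structure check: outer function, inner expression sin(k), inner derivative as a factor — the classic u = sin(k) pattern.


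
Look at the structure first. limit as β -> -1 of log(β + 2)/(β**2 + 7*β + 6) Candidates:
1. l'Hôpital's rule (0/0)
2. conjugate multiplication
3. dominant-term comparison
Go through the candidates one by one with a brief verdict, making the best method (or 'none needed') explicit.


Diagnosis: l'Hôpital's rule (0/0) — the 0/0 form at -1 is the signature situation for l'Hôpital's rule. Known elementary limits would finish this too — the rule just bypasses the case analysis.
- l'Hôpital's rule (0/0): yes — fits the structure here.
- conjugate multiplication: multiplying by a conjugate would not remove any indeterminacy here.
- dominant-term comparison: no ranking of term growth rates resolves the limit here.


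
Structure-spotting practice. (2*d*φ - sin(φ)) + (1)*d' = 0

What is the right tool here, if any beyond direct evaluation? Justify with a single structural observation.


Verdict: a linear integrating factor — the unknown enters only to the first power against a nonzero forcing term — the integrating-factor template applies directly.


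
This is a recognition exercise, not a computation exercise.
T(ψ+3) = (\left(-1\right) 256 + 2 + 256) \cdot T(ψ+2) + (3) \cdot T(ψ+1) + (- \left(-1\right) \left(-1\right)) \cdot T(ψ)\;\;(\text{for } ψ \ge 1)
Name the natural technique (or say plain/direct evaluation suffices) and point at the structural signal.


Best approach: the characteristic-root method — shift-invariance with fixed coefficients calls for exponential trials; the characteristic polynomial finds every r^ψ.


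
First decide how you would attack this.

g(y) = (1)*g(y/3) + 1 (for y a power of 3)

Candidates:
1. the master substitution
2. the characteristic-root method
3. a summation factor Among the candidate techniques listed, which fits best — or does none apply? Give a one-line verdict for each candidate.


Method: the master substitution — index division is the fingerprint: y/3 in the recursive call means substitute y = 3^m.
- the master substitution — applies; the problem has the shape this method handles.
- the characteristic-root method: a divided-index call is not the fixed-shift linear shape that characteristic roots solve.
- a summation factor: the recursion divides its index rather than shifting it — there is no previous-term chain for a summation factor to telescope.


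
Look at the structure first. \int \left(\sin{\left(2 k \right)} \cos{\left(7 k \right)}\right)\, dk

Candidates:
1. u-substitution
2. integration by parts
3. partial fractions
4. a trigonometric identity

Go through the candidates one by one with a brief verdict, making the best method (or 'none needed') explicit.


Method: a trigonometric identity — \sin{\left(2 k \right)} \cos{\left(7 k \right)} is a beat pattern — rewrite the product as a sum of single-frequency waves before integrating.
- u-substitution — no subexpression of the integrand pairs with its own derivative as a factor — individual terms may offer their own substitutions, but any change of variable covering the whole integral would have to be constructed from outside the expression.
- integration by parts: not the fit here: there is no polynomial factor to ladder down — parts can still close the trigonometric product by recursion, though the identity rewrite is the direct route.
- partial fractions: the expression is not a ratio of polynomials that decomposes further.
- a trigonometric identity: yes, a natural case for it.


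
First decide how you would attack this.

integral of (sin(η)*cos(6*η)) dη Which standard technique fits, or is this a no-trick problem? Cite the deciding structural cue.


Method: a trigonometric identity — mixed-frequency products such as sin(η)*cos(6*η) are designed for the product-to-sum formula.


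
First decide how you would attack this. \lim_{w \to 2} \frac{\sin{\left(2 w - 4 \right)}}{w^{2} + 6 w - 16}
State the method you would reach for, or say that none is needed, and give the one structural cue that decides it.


Verdict: l'Hôpital's rule (0/0) — substituting 2 gives 0 over 0; differentiate top and bottom once and re-evaluate. Expanding numerator and denominator to first order gives the same value — the rule automates exactly that.


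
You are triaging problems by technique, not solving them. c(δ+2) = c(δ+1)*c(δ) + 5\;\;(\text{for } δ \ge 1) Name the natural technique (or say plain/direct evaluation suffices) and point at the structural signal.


Best approach: no special technique — each new value is a nonlinear function of earlier ones — scaling arguments and superposition both fail.


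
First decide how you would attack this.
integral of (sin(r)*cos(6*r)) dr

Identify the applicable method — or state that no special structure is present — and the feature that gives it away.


Best approach: a trigonometric identity — mixed-frequency products such as sin(r)*cos(6*r) are designed for the product-to-sum formula.


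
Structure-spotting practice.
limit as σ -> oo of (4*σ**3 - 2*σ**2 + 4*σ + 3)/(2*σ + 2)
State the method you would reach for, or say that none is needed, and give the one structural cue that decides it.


Method: dominant-term comparison — at large σ only the top-degree terms survive; compare the leading terms and the limit falls out. Viewed as a single quotient this is an ∞/∞ form — an at-infinity application of l'Hôpital's rule would also resolve it; comparing leading growth reads the answer without differentiating.


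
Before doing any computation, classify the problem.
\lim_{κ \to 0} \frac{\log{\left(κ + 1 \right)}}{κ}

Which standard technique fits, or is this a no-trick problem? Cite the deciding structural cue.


Technique: l'Hôpital's rule (0/0) — both numerator and denominator vanish at 0: the genuine 0/0 indeterminate that l'Hôpital exists for. A local series expansion at the point resolves it as well; the rule is the packaged version of that step.


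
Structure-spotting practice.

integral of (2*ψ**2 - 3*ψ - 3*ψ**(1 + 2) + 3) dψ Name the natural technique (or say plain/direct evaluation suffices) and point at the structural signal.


Method: no special technique — the integrand is a sum of constant multiples of powers of ψ — integrate term by term.


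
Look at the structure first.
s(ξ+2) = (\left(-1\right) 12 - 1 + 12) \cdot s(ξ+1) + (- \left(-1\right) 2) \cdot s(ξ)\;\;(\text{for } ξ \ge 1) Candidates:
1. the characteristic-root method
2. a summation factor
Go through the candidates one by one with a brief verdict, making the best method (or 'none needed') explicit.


Method: the characteristic-root method — constant coefficients and linearity mean the ansatz r^ξ reduces it to solving the characteristic polynomial.
- the characteristic-root method — yes — fits the structure here.
- a summation factor — the recurrence reaches back more than one step, outside the first-order family a summation factor normalizes.


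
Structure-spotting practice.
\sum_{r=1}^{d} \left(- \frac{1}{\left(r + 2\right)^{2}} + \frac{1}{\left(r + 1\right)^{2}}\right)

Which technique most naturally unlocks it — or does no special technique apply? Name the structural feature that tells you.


Verdict: telescoping — the generic term is a one-step difference of \frac{1}{\left(r + 1\right)^{2}}, so partial sums shortcut to endpoint evaluation.


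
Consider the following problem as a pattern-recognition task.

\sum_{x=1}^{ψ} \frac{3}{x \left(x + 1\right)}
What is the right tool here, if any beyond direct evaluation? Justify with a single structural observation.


Best approach: telescoping — the denominator's roots in \frac{3}{x \left(x + 1\right)} sit an integer apart: decomposition produces a self-cancelling chain.


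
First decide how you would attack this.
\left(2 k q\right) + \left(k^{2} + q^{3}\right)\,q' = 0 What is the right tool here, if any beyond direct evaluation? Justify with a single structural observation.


Verdict: the exact-equation method — d/dq of 2 k q equals d/dk of k^{2} + q^{3}: the form is a total differential of one potential — integrate it exactly.


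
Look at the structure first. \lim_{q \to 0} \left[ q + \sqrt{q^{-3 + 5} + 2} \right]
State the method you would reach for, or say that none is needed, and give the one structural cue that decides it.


Diagnosis: no special technique — no zero denominators, no indeterminate clash at 0 — substitute and read off the value.


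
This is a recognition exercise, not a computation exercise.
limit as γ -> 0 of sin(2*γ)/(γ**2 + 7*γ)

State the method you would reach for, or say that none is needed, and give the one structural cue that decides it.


Method: l'Hôpital's rule (0/0) — both numerator and denominator vanish at 0: the genuine 0/0 indeterminate that l'Hôpital exists for. A local series expansion at the point resolves it as well; the rule is the packaged version of that step.


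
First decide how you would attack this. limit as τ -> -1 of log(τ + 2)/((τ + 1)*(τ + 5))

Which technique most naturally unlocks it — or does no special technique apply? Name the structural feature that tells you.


Best approach: l'Hôpital's rule (0/0) — plug in -1: top and bottom both hit zero, so differentiate each and retry. Known elementary limits would finish this too — the rule just bypasses the case analysis.


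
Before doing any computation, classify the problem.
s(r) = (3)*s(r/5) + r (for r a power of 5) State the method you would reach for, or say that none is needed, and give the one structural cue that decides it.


Diagnosis: the master substitution — treat m = log base 5 of r as the new clock: one recursion step advances m by one while r scales by 5.


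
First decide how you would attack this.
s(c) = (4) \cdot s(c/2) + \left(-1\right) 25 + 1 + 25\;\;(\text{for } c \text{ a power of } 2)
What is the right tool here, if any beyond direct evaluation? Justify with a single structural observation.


Diagnosis: the master substitution — the argument contracts 2-fold per step: reindex c exponentially and solve the linear recurrence in the new index.


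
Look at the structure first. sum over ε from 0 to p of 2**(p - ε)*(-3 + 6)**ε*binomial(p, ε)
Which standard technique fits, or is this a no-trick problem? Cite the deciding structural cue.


Verdict: the binomial theorem — the summand is term ε of a binomial expansion in (-3 + 6) and 2; the whole sum is a single power.


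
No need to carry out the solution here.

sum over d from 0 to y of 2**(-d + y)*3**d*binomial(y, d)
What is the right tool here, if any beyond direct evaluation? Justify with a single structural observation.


Verdict: the binomial theorem — the binomial coefficients weight matched powers of 3 and 2, which is exactly the expansion of a binomial power.


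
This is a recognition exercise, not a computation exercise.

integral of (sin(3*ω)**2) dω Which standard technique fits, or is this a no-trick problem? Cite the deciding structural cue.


Diagnosis: a trigonometric identity — apply power reduction to sin(3*ω)**2; each application halves the trigonometric degree.


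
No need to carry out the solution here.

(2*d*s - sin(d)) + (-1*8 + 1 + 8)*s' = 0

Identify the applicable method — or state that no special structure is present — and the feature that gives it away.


Diagnosis: a linear integrating factor — s appears only to the first power with coefficient 2*d — the classic integrating-factor setup.


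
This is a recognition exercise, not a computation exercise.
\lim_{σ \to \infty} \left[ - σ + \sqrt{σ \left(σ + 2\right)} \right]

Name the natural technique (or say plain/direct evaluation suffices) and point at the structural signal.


Diagnosis: conjugate multiplication — both pieces blow up but their difference is finite; the conjugate trick rationalizes \sqrt{σ \left(σ + 2\right)} - σ.


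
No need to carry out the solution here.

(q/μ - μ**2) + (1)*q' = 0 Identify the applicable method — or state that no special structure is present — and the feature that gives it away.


Method: a linear integrating factor — the unknown enters only to the first power against a nonzero forcing term — the integrating-factor template applies directly.


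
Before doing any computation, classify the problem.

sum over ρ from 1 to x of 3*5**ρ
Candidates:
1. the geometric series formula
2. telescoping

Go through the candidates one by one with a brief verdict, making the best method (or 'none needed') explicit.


Verdict: the geometric series formula — term-over-term division gives 5 every time — index-free ratio, geometric sum formula applies.
- the geometric series formula: yes, a natural case for it.
- telescoping: computed from the summand as displayed, the partial sums build up without the pairwise collapse telescoping exploits.


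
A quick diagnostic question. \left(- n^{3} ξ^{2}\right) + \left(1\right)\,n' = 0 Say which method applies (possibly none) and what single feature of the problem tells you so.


Technique: separation of variables — a product of single-variable factors, ξ^{2} and n^{3} — the textbook separable form.


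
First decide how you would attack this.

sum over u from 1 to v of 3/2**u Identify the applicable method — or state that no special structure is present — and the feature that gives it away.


Method: the geometric series formula — consecutive terms stand in a fixed index-free ratio — the geometric sum formula closes it.


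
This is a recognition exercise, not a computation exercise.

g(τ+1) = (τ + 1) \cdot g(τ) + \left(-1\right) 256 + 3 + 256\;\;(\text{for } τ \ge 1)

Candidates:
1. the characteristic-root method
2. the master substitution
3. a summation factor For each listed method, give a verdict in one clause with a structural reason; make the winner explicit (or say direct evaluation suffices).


Technique: a summation factor — one step of memory with a weight τ + 1 that changes as the index grows — the summation-factor construction is built for this.
- the characteristic-root method — the coefficients vary with the index, breaking the constant-coefficient structure the method needs.
- the master substitution: this is shift-type recursion, outside the divide-and-conquer template.
- a summation factor — a fit — the right tool for this form.


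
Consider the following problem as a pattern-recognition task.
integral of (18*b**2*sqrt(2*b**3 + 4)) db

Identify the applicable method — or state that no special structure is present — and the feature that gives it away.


Technique: u-substitution — gathered as a product, the integrand carries the factor 18*b**2 — up to a constant, the derivative of the inner expression 2*b**3 + 4 — so u = 2*b**3 + 4 collapses the integral.


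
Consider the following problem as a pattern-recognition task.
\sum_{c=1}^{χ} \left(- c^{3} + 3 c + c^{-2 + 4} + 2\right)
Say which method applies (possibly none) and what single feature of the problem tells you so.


Method: no special technique — the summand is a plain polynomial in c (expanding first if it arrives factored); standard power-sum formulas evaluate it term by term.


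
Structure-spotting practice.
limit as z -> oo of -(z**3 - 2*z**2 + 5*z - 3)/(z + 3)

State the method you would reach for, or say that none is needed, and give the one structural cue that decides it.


Best approach: dominant-term comparison — divide by the highest power of z present: lower-order terms vanish and the dominant ratio remains. l'Hôpital's at-infinity variant applies to the expression viewed as a single quotient; the leading-term comparison is the direct route.


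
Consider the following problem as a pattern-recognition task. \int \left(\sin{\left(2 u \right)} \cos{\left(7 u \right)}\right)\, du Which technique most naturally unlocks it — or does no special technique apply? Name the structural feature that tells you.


Best approach: a trigonometric identity — split \sin{\left(2 u \right)} \cos{\left(7 u \right)} with the angle-addition identities: the resulting sum integrates term by term.


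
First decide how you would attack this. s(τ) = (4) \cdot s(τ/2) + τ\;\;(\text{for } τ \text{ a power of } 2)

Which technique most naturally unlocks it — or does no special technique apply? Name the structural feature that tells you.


Diagnosis: the master substitution — treat m = log base 2 of τ as the new clock: one recursion step advances m by one while τ scales by 2.


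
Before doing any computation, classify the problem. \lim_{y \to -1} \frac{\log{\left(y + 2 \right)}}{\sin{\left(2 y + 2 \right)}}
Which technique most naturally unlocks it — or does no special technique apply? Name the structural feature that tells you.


Diagnosis: l'Hôpital's rule (0/0) — substituting -1 gives 0 over 0; differentiate top and bottom once and re-evaluate. A local series expansion at the point resolves it as well; the rule is the packaged version of that step.


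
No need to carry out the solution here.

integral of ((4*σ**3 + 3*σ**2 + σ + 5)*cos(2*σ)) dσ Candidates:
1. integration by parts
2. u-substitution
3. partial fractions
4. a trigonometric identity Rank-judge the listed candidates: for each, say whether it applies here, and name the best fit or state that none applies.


Diagnosis: integration by parts — a polynomial factor 4*σ**3 + 3*σ**2 + σ + 5 multiplies cos(2*σ); differentiating 4*σ**3 + 3*σ**2 + σ + 5 lowers its degree while cos(2*σ) integrates cleanly, so parts wins.
- integration by parts: yes — fits the structure here.
- u-substitution: no subexpression of the integrand serves as a whole-integral substitution inner — individual terms may offer their own, but none carries its derivative as a factor of the full integrand; a working change of variable would have to be constructed from outside the expression.
- partial fractions — there is no rational-function structure to decompose.
- a trigonometric identity — there is no trigonometric structure whose rewriting would simplify the integrand.


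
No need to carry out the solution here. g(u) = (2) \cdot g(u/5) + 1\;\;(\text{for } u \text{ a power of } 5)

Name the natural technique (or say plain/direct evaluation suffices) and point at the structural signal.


Technique: the master substitution — treat m = log base 5 of u as the new clock: one recursion step advances m by one while u scales by 5.


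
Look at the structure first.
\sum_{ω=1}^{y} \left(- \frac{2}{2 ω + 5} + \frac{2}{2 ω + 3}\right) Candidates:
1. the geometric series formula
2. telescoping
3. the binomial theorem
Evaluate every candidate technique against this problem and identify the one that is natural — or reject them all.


Verdict: telescoping — write out three consecutive terms and watch the interior cancel: the advanced copy one term subtracts reappears as the very next term's leading piece, pair after pair.
- the geometric series formula — dividing successive terms gives an index-dependent quantity, not a constant.
- telescoping: yes, a natural case for it.
- the binomial theorem — the terms do not reassemble into a binomial power.


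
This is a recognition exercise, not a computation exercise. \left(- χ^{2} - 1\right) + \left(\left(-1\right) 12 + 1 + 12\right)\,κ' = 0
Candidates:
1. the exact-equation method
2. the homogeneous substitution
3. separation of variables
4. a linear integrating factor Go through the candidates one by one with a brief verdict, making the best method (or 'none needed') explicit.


Technique: no special technique — solved for the derivative, no κ appears — this is antidifferentiation in χ wearing ODE clothing.
- the exact-equation method: no dependence on the unknown anywhere: exactness is a label without content here.
- the homogeneous substitution: the ratio of the variables does not determine the slope.
- separation of variables: any separation here is vacuous (nothing depends on the unknown); direct integration is the honest label.
- a linear integrating factor: the linear template holds only trivially here (the unknown is absent, so the coefficient is zero) — the method is not the natural label.


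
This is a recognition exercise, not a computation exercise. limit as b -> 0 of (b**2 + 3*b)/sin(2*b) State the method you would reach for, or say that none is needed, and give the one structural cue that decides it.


Technique: l'Hôpital's rule (0/0) — numerator and denominator both vanish at 0 — a genuine 0/0 form, which is exactly when l'Hôpital applies. A first-order expansion at the point is an equally standard path; the rule packages it.


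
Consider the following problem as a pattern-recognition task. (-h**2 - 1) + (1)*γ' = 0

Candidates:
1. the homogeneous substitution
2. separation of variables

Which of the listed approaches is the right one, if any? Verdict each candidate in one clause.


Verdict: no special technique — solved for the derivative, γ never appears on the right — this is a direct integration in h, not a differential-equations problem at heart.
- the homogeneous substitution: the ratio of the variables does not determine the slope.
- separation of variables — with no unknown in the slope, separating variables is a formality — the equation integrates directly.


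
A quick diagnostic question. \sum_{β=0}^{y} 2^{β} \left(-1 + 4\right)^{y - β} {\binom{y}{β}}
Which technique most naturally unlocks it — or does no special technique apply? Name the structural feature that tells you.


Technique: the binomial theorem — terms weighting {\binom{y}{β}} against matched powers of 2 and (-1 + 4) reassemble into (2 + (-1 + 4))^y by the binomial theorem.


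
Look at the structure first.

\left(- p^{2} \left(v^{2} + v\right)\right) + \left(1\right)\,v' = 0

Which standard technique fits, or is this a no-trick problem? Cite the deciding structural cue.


Verdict: separation of variables — the slope splits multiplicatively: p^{2} carrying all p-dependence times v^{2} + v carrying all v-dependence — separate and integrate. A Bernoulli rewrite would carry it as the equation stands — separating the variables needs no rearrangement either.


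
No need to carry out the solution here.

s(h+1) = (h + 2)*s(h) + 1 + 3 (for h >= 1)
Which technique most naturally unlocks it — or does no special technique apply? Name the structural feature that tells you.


Technique: a summation factor — it is first-order linear but the coefficient h + 2 depends on the index, so multiply through by a summation factor to telescope it.


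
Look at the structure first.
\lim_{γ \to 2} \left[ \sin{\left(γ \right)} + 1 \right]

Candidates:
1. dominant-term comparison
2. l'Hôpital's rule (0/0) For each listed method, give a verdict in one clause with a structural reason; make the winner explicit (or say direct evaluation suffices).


Technique: no special technique — no vanishing denominator and no indeterminate clash at the point — evaluation is immediate.
- dominant-term comparison — this limit is not decided by comparing leading-term growth at infinity.
- l'Hôpital's rule (0/0): substituting the point produces a determinate value, not a 0 over 0 clash.


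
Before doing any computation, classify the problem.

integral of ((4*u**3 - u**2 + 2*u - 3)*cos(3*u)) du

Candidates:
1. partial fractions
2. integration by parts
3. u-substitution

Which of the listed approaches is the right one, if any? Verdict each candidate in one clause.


Verdict: integration by parts — differentiate 4*u**3 - u**2 + 2*u - 3, integrate cos(3*u): each pass lowers the polynomial degree, so parts terminates.
- partial fractions — there is no rational-function structure to decompose.
- integration by parts: a fit — the right tool for this form.
- u-substitution: no subexpression of the integrand pairs with its own derivative as a factor — individual terms may offer their own substitutions, but any change of variable covering the whole integral would have to be constructed from outside the expression.


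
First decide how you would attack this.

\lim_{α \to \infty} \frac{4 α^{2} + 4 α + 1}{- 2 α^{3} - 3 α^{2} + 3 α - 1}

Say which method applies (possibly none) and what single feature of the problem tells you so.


Diagnosis: dominant-term comparison — as α grows, only the highest-degree terms matter — compare leading terms and read the limit off. As a single quotient, the ∞/∞ shape would yield to repeated differentiation as well — the growth comparison gets there in one look.


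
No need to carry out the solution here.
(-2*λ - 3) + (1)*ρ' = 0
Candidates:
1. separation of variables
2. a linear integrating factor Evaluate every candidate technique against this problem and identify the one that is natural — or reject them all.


Method: no special technique — the slope is a pure function of λ; integrate both sides and be done.
- separation of variables — any separation here is vacuous (nothing depends on the unknown); direct integration is the honest label.
- a linear integrating factor — with the unknown absent the integrating factor is a formality; direct integration is the working structure.


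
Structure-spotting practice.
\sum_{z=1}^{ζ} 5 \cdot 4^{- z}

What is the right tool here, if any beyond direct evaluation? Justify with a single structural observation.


Best approach: the geometric series formula — consecutive terms stand in a fixed index-free ratio — the geometric sum formula closes it.


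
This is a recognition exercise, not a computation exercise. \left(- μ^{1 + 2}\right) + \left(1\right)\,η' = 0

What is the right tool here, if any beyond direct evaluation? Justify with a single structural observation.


Method: no special technique — solved for the derivative, no η appears — this is antidifferentiation in μ wearing ODE clothing.


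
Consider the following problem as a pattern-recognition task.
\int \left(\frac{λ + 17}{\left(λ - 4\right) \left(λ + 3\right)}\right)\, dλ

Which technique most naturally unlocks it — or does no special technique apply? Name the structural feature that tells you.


Verdict: partial fractions — the bottom factors while the top stays lower-degree — split into simple fractions and integrate piece by piece.


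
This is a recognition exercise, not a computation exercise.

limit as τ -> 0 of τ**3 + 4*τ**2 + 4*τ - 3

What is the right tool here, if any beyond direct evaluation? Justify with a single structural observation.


Diagnosis: no special technique — the expression is continuous at 0 — substitute and evaluate; no indeterminate form appears.


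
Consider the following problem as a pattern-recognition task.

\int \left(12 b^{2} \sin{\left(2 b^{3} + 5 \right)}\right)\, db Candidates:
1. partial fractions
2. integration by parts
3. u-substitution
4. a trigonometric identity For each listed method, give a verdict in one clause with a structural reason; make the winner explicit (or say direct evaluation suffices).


Technique: u-substitution — read it as f(2 b^{3} + 5) times a constant multiple of d(2 b^{3} + 5): one substitution, u = 2 b^{3} + 5, finishes it.
- partial fractions: there is no rational-function structure to decompose.
- integration by parts — the non-polynomial partner is not one of the parts kernels — exp, sine, or cosine with a degree-1 argument, or a logarithm.
- u-substitution: applies; the problem has the shape this method handles.
- a trigonometric identity — neither the even-power reduction nor the product-to-sum identity applies to this structure.


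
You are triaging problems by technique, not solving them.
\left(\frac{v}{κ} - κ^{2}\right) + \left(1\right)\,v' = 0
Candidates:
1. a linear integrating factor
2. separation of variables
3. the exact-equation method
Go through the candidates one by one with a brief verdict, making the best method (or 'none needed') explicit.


Method: a linear integrating factor — linear in the unknown with genuine forcing: multiply through by the exponential of the integrated coefficient and the left side closes into one derivative.
- a linear integrating factor: applicable, and directly so.
- separation of variables: the two dependences do not factor apart.
- the exact-equation method: the mixed-partials test fails on this split — it is not an exact differential as presented.


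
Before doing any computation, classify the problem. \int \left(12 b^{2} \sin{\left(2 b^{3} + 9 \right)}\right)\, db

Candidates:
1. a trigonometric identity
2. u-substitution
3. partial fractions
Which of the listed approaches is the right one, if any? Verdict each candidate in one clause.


Technique: u-substitution — viewed as a product, the integrand is a composition evaluated at 2 b^{3} + 9 times (a constant multiple of) that inner expression's derivative, so u = 2 b^{3} + 9 makes it elementary.
- a trigonometric identity: the trigonometric factor has no even power to reduce and no cross-frequency product to convert — the standard power-reduction and product-to-sum identities do not engage it.
- u-substitution — yes — fits the structure here.
- partial fractions — the expression is not a ratio of polynomials that decomposes further.


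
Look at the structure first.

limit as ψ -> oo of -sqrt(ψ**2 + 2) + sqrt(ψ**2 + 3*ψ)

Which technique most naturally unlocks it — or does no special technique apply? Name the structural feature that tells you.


Verdict: conjugate multiplication — turning the difference into a conjugate-rationalized ratio makes the limit readable.


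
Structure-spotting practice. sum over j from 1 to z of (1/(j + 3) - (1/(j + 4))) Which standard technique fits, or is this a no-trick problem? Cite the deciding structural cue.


Method: telescoping — each term adds 1/(j + 3) and subtracts the same expression advanced one index; that subtracted piece cancels against the next term's added copy — only the boundary terms survive.


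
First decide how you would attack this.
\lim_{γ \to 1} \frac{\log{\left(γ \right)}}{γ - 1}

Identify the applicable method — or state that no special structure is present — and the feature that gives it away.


Diagnosis: l'Hôpital's rule (0/0) — numerator and denominator both vanish at 1 — a genuine 0/0 form, which is exactly when l'Hôpital applies. A first-order expansion at the point is an equally standard path; the rule packages it.


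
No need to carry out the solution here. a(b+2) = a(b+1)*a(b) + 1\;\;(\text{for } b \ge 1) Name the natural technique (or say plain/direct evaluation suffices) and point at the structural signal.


Method: no special technique — the unknown enters the rule nonlinearly, not as a weighted sum — no linear method is even well-posed.


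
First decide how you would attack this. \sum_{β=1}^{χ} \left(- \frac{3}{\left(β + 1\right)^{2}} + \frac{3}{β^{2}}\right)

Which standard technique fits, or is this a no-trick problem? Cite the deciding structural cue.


Diagnosis: telescoping — the summand is built as \frac{3}{β^{2}} minus its own successor — adjacent terms annihilate down the line.


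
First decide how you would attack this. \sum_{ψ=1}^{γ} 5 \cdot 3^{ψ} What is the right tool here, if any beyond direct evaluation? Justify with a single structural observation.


Verdict: the geometric series formula — each term is 3 times the previous one, so the geometric-series formula applies directly.


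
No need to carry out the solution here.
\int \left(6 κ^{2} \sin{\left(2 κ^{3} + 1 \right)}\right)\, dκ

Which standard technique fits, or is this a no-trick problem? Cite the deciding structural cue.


Technique: u-substitution — the only nontrivial dependence routes through 2 κ^{3} + 1, whose derivative supplies the leftover factor up to a constant multiple — u = 2 κ^{3} + 1 flattens it.


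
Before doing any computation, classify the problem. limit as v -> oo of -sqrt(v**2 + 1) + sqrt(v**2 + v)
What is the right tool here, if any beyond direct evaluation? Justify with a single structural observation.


Diagnosis: conjugate multiplication — the ∞ − ∞ radical form is the exact trigger for the conjugate maneuver.


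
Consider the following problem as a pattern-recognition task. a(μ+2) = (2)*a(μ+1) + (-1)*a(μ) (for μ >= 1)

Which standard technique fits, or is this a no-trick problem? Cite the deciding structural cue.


Technique: the characteristic-root method — every coefficient is a fixed number and the forcing is zero — substitute r^μ and read off the root equation.


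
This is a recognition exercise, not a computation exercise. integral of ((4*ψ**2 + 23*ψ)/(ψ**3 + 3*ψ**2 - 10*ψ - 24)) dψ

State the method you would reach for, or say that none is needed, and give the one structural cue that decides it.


Verdict: partial fractions — the bottom, ψ**3 + 3*ψ**2 - 10*ψ - 24, comes apart into simple factors, and a proper rational function over split factors decomposes.


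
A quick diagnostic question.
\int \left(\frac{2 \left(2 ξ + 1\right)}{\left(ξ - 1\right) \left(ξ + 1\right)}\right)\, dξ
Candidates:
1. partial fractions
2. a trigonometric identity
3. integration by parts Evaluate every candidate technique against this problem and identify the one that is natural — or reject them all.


Method: partial fractions — a proper rational integrand whose denominator splits into simpler factors — decompose into partial fractions first.
- partial fractions — yes, a natural case for it.
- a trigonometric identity: no sine or cosine appears, so there is nothing for a trigonometric identity to act on.
- integration by parts: the integrand does not split as a nonconstant polynomial times an exp, sine, cosine of a linear argument, or logarithm — no polynomial-kernel parts product to differentiate one side of.


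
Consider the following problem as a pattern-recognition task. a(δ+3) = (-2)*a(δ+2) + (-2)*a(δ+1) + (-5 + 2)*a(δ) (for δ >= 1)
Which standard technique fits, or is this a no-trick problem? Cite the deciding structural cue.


Method: the characteristic-root method — the recurrence treats every index alike (constant coefficients, no forcing) — precisely the regime where r^δ trials close it.


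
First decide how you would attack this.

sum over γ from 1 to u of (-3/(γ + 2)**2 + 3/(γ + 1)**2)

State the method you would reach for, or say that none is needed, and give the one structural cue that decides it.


Technique: telescoping — the piece each term subtracts is 3/(γ + 1)**2 advanced by one index, and it reappears with a plus sign leading the following term — the sum collapses to its boundary terms.


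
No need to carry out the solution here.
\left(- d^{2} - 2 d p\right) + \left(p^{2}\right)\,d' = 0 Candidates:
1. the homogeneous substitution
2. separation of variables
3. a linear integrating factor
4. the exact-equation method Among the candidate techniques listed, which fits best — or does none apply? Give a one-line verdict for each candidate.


Technique: the homogeneous substitution — the slope's numerator and denominator have matching total degree, so it depends only on d/p and the ratio substitution collapses it. A Bernoulli substitution is a fair alternative on this equation directly; the homogeneous reading takes it as given.
- the homogeneous substitution — yes, a natural case for it.
- separation of variables: no algebra isolates the independent variable on one side and the unknown on the other.
- a linear integrating factor: the unknown enters nonlinearly (through a power, a denominator, or a transcendental function), which the linear integrating-factor recipe cannot absorb as-is — any repair would come from a preliminary substitution, not the factor.
- the exact-equation method: the mixed partial derivatives differ, so the left side is not a total differential.
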